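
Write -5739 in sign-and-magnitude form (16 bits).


Sign bit: 1 (negative)
Magnitude: 5739 = 001011001101011
= 1001011001101011


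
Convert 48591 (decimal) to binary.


Divide by 2 repeatedly:
48591 ÷ 2 = 24295 remainder 1
24295 ÷ 2 = 12147 remainder 1
12147 ÷ 2 = 6073 remainder 1
6073 ÷ 2 = 3036 remainder 1
3036 ÷ 2 = 1518 remainder 0
1518 ÷ 2 = 759 remainder 0
759 ÷ 2 = 379 remainder 1
379 ÷ 2 = 189 remainder 1
189 ÷ 2 = 94 remainder 1
94 ÷ 2 = 47 remainder 0
47 ÷ 2 = 23 remainder 1
23 ÷ 2 = 11 remainder 1
11 ÷ 2 = 5 remainder 1
5 ÷ 2 = 2 remainder 1
2 ÷ 2 = 1 remainder 0
1 ÷ 2 = 0 remainder 1
Reading remainders bottom-up:
= 1011110111001111


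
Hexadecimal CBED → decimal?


Positional values:
Position 0: D × 16^0 = 13 × 1 = 13
Position 1: E × 16^1 = 14 × 16 = 224
Position 2: B × 16^2 = 11 × 256 = 2816
Position 3: C × 16^3 = 12 × 4096 = 49152
Sum = 13 + 224 + 2816 + 49152
= 52205


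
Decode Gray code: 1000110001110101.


Gray code: 1000110001110101
MSB stays the same: 1
Each subsequent bit = prev_binary XOR current_gray:
  B[1] = 1 XOR 0 = 1
  B[2] = 1 XOR 0 = 1
  B[3] = 1 XOR 0 = 1
  B[4] = 1 XOR 1 = 0
  B[5] = 0 XOR 1 = 1
  B[6] = 1 XOR 0 = 1
  B[7] = 1 XOR 0 = 1
  B[8] = 1 XOR 0 = 1
  B[9] = 1 XOR 1 = 0
  B[10] = 0 XOR 1 = 1
  B[11] = 1 XOR 1 = 0
  B[12] = 0 XOR 0 = 0
  B[13] = 0 XOR 1 = 1
  B[14] = 1 XOR 0 = 1
  B[15] = 1 XOR 1 = 0
= 1111011110100110 (63398 decimal)


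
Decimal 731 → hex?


Divide by 16 repeatedly:
731 ÷ 16 = 45 remainder 11 (B)
45 ÷ 16 = 2 remainder 13 (D)
2 ÷ 16 = 0 remainder 2 (2)
Reading remainders bottom-up:
= 0x2DB


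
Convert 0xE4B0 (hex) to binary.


Each hex digit → 4 binary bits:
  E = 1110
  4 = 0100
  B = 1011
  0 = 0000
Concatenate: 1110 0100 1011 0000
= 1110010010110000


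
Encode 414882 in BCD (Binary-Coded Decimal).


Each digit → 4-bit binary:
  4 → 0100
  1 → 0001
  4 → 0100
  8 → 1000
  8 → 1000
  2 → 0010
= 0100 0001 0100 1000 1000 0010


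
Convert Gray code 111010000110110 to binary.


Gray code: 111010000110110
MSB stays the same: 1
Each subsequent bit = prev_binary XOR current_gray:
  B[1] = 1 XOR 1 = 0
  B[2] = 0 XOR 1 = 1
  B[3] = 1 XOR 0 = 1
  B[4] = 1 XOR 1 = 0
  B[5] = 0 XOR 0 = 0
  B[6] = 0 XOR 0 = 0
  B[7] = 0 XOR 0 = 0
  B[8] = 0 XOR 0 = 0
  B[9] = 0 XOR 1 = 1
  B[10] = 1 XOR 1 = 0
  B[11] = 0 XOR 0 = 0
  B[12] = 0 XOR 1 = 1
  B[13] = 1 XOR 1 = 0
  B[14] = 0 XOR 0 = 0
= 101100000100100 (22564 decimal)


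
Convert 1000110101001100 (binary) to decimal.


Positional values:
Bit 2: 1 × 2^2 = 4
Bit 3: 1 × 2^3 = 8
Bit 6: 1 × 2^6 = 64
Bit 8: 1 × 2^8 = 256
Bit 10: 1 × 2^10 = 1024
Bit 11: 1 × 2^11 = 2048
Bit 15: 1 × 2^15 = 32768
Sum = 4 + 8 + 64 + 256 + 1024 + 2048 + 32768
= 36172


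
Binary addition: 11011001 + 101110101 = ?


Align and add column by column (LSB to MSB, carry propagating):
  0011011001
+ 0101110101
  ----------
  col 0: 1 + 1 + 0 (carry in) = 2 → bit 0, carry out 1
  col 1: 0 + 0 + 1 (carry in) = 1 → bit 1, carry out 0
  col 2: 0 + 1 + 0 (carry in) = 1 → bit 1, carry out 0
  col 3: 1 + 0 + 0 (carry in) = 1 → bit 1, carry out 0
  col 4: 1 + 1 + 0 (carry in) = 2 → bit 0, carry out 1
  col 5: 0 + 1 + 1 (carry in) = 2 → bit 0, carry out 1
  col 6: 1 + 1 + 1 (carry in) = 3 → bit 1, carry out 1
  col 7: 1 + 0 + 1 (carry in) = 2 → bit 0, carry out 1
  col 8: 0 + 1 + 1 (carry in) = 2 → bit 0, carry out 1
  col 9: 0 + 0 + 1 (carry in) = 1 → bit 1, carry out 0
Reading bits MSB→LSB: 1001001110
Strip leading zeros: 1001001110
= 1001001110


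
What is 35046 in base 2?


Divide by 2 repeatedly:
35046 ÷ 2 = 17523 remainder 0
17523 ÷ 2 = 8761 remainder 1
8761 ÷ 2 = 4380 remainder 1
4380 ÷ 2 = 2190 remainder 0
2190 ÷ 2 = 1095 remainder 0
1095 ÷ 2 = 547 remainder 1
547 ÷ 2 = 273 remainder 1
273 ÷ 2 = 136 remainder 1
136 ÷ 2 = 68 remainder 0
68 ÷ 2 = 34 remainder 0
34 ÷ 2 = 17 remainder 0
17 ÷ 2 = 8 remainder 1
8 ÷ 2 = 4 remainder 0
4 ÷ 2 = 2 remainder 0
2 ÷ 2 = 1 remainder 0
1 ÷ 2 = 0 remainder 1
Reading remainders bottom-up:
= 1000100011100110


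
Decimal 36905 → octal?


Divide by 8 repeatedly:
36905 ÷ 8 = 4613 remainder 1
4613 ÷ 8 = 576 remainder 5
576 ÷ 8 = 72 remainder 0
72 ÷ 8 = 9 remainder 0
9 ÷ 8 = 1 remainder 1
1 ÷ 8 = 0 remainder 1
Reading remainders bottom-up:
= 0o110051


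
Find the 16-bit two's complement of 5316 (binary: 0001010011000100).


Original: 0001010011000100
Step 1 - Invert all bits: 1110101100111011
Step 2 - Add 1: 1110101100111011 + 1
= 1110101100111100 (represents -5316)


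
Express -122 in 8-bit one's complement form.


Original: 01111010
Invert all bits:
  bit 0: 0 → 1
  bit 1: 1 → 0
  bit 2: 1 → 0
  bit 3: 1 → 0
  bit 4: 1 → 0
  bit 5: 0 → 1
  bit 6: 1 → 0
  bit 7: 0 → 1
= 10000101


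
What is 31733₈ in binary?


Each octal digit → 3 binary bits:
  3 = 011
  1 = 001
  7 = 111
  3 = 011
  3 = 011
Concatenate: 011 001 111 011 011
= 011001111011011


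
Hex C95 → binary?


Each hex digit → 4 binary bits:
  C = 1100
  9 = 1001
  5 = 0101
Concatenate: 1100 1001 0101
= 110010010101


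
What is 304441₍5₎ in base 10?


Positional values (base 5):
  1 × 5^0 = 1 × 1 = 1
  4 × 5^1 = 4 × 5 = 20
  4 × 5^2 = 4 × 25 = 100
  4 × 5^3 = 4 × 125 = 500
  0 × 5^4 = 0 × 625 = 0
  3 × 5^5 = 3 × 3125 = 9375
Sum = 1 + 20 + 100 + 500 + 0 + 9375
= 9996


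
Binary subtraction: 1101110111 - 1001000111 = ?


Align and subtract column by column (LSB to MSB, borrowing when needed):
  1101110111
- 1001000111
  ----------
  col 0: (1 - 0 borrow-in) - 1 → 1 - 1 = 0, borrow out 0
  col 1: (1 - 0 borrow-in) - 1 → 1 - 1 = 0, borrow out 0
  col 2: (1 - 0 borrow-in) - 1 → 1 - 1 = 0, borrow out 0
  col 3: (0 - 0 borrow-in) - 0 → 0 - 0 = 0, borrow out 0
  col 4: (1 - 0 borrow-in) - 0 → 1 - 0 = 1, borrow out 0
  col 5: (1 - 0 borrow-in) - 0 → 1 - 0 = 1, borrow out 0
  col 6: (1 - 0 borrow-in) - 1 → 1 - 1 = 0, borrow out 0
  col 7: (0 - 0 borrow-in) - 0 → 0 - 0 = 0, borrow out 0
  col 8: (1 - 0 borrow-in) - 0 → 1 - 0 = 1, borrow out 0
  col 9: (1 - 0 borrow-in) - 1 → 1 - 1 = 0, borrow out 0
Reading bits MSB→LSB: 0100110000
Strip leading zeros: 100110000
= 100110000


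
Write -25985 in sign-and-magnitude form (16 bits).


Sign bit: 1 (negative)
Magnitude: 25985 = 110010110000001
= 1110010110000001


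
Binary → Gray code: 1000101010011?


Binary: 1000101010011
Gray code: G = B XOR (B >> 1)
B >> 1 = 0100010101001
1000101010011 XOR 0100010101001:
  1 XOR 0 = 1
  0 XOR 1 = 1
  0 XOR 0 = 0
  0 XOR 0 = 0
  1 XOR 0 = 1
  0 XOR 1 = 1
  1 XOR 0 = 1
  0 XOR 1 = 1
  1 XOR 0 = 1
  0 XOR 1 = 1
  0 XOR 0 = 0
  1 XOR 0 = 1
  1 XOR 1 = 0
= 1100111111010


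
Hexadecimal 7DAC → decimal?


Positional values:
Position 0: C × 16^0 = 12 × 1 = 12
Position 1: A × 16^1 = 10 × 16 = 160
Position 2: D × 16^2 = 13 × 256 = 3328
Position 3: 7 × 16^3 = 7 × 4096 = 28672
Sum = 12 + 160 + 3328 + 28672
= 32172


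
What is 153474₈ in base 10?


Positional values:
Position 0: 4 × 8^0 = 4
Position 1: 7 × 8^1 = 56
Position 2: 4 × 8^2 = 256
Position 3: 3 × 8^3 = 1536
Position 4: 5 × 8^4 = 20480
Position 5: 1 × 8^5 = 32768
Sum = 4 + 56 + 256 + 1536 + 20480 + 32768
= 55100


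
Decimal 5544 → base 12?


Divide by 12 repeatedly:
5544 ÷ 12 = 462 remainder 0
462 ÷ 12 = 38 remainder 6
38 ÷ 12 = 3 remainder 2
3 ÷ 12 = 0 remainder 3
Reading remainders bottom-up:
= 3260


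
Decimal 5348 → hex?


Divide by 16 repeatedly:
5348 ÷ 16 = 334 remainder 4 (4)
334 ÷ 16 = 20 remainder 14 (E)
20 ÷ 16 = 1 remainder 4 (4)
1 ÷ 16 = 0 remainder 1 (1)
Reading remainders bottom-up:
= 0x14E4


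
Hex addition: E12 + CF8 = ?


Align and add column by column (LSB to MSB, each column mod 16 with carry):
  0E12
+ 0CF8
  ----
  col 0: 2(2) + 8(8) + 0 (carry in) = 10 → A(10), carry out 0
  col 1: 1(1) + F(15) + 0 (carry in) = 16 → 0(0), carry out 1
  col 2: E(14) + C(12) + 1 (carry in) = 27 → B(11), carry out 1
  col 3: 0(0) + 0(0) + 1 (carry in) = 1 → 1(1), carry out 0
Reading digits MSB→LSB: 1B0A
Strip leading zeros: 1B0A
= 0x1B0A


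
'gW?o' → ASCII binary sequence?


String: 'gW?o'  (4 characters)
Per-character ASCII lookup:
  'g': lowercase starts at 97: 'g' = 97 + 6 = 103 → 1100111
  'W': uppercase starts at 65: 'W' = 65 + 22 = 87 → 1010111
  '?': special character: '?' = 63 → 111111
  'o': lowercase starts at 97: 'o' = 97 + 14 = 111 → 1101111
= 1100111 1010111 111111 1101111


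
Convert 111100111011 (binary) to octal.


Group into 3-bit groups: 111100111011
  111 = 7
  100 = 4
  111 = 7
  011 = 3
= 0o7473


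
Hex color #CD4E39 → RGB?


Hex: #CD4E39
R = CD₁₆ = 205
G = 4E₁₆ = 78
B = 39₁₆ = 57
= RGB(205, 78, 57)


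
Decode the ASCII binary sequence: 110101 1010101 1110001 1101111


Codes (binary): 110101 1010101 1110001 1101111
Per-code ASCII lookup:
  110101 = 53  (range 48-57: digits, 53 - 48 = 5) → '5'
  1010101 = 85  (range 65-90: uppercase, 85 - 65 = 20) → 'U'
  1110001 = 113  (range 97-122: lowercase, 113 - 97 = 16) → 'q'
  1101111 = 111  (range 97-122: lowercase, 111 - 97 = 14) → 'o'
= '5Uqo'


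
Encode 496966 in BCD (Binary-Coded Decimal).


Each digit → 4-bit binary:
  4 → 0100
  9 → 1001
  6 → 0110
  9 → 1001
  6 → 0110
  6 → 0110
= 0100 1001 0110 1001 0110 0110


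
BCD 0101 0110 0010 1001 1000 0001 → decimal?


Each 4-bit group → digit:
  0101 → 5
  0110 → 6
  0010 → 2
  1001 → 9
  1000 → 8
  0001 → 1
= 562981


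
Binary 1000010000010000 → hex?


Group into 4-bit nibbles: 1000010000010000
  1000 = 8
  0100 = 4
  0001 = 1
  0000 = 0
= 0x8410


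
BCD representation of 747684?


Each digit → 4-bit binary:
  7 → 0111
  4 → 0100
  7 → 0111
  6 → 0110
  8 → 1000
  4 → 0100
= 0111 0100 0111 0110 1000 0100


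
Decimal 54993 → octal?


Divide by 8 repeatedly:
54993 ÷ 8 = 6874 remainder 1
6874 ÷ 8 = 859 remainder 2
859 ÷ 8 = 107 remainder 3
107 ÷ 8 = 13 remainder 3
13 ÷ 8 = 1 remainder 5
1 ÷ 8 = 0 remainder 1
Reading remainders bottom-up:
= 0o153321


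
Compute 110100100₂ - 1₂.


Align and subtract column by column (LSB to MSB, borrowing when needed):
  110100100
- 000000001
  ---------
  col 0: (0 - 0 borrow-in) - 1 → borrow from next column: (0+2) - 1 = 1, borrow out 1
  col 1: (0 - 1 borrow-in) - 0 → borrow from next column: (-1+2) - 0 = 1, borrow out 1
  col 2: (1 - 1 borrow-in) - 0 → 0 - 0 = 0, borrow out 0
  col 3: (0 - 0 borrow-in) - 0 → 0 - 0 = 0, borrow out 0
  col 4: (0 - 0 borrow-in) - 0 → 0 - 0 = 0, borrow out 0
  col 5: (1 - 0 borrow-in) - 0 → 1 - 0 = 1, borrow out 0
  col 6: (0 - 0 borrow-in) - 0 → 0 - 0 = 0, borrow out 0
  col 7: (1 - 0 borrow-in) - 0 → 1 - 0 = 1, borrow out 0
  col 8: (1 - 0 borrow-in) - 0 → 1 - 0 = 1, borrow out 0
Reading bits MSB→LSB: 110100011
Strip leading zeros: 110100011
= 110100011


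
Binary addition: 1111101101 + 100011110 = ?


Align and add column by column (LSB to MSB, carry propagating):
  01111101101
+ 00100011110
  -----------
  col 0: 1 + 0 + 0 (carry in) = 1 → bit 1, carry out 0
  col 1: 0 + 1 + 0 (carry in) = 1 → bit 1, carry out 0
  col 2: 1 + 1 + 0 (carry in) = 2 → bit 0, carry out 1
  col 3: 1 + 1 + 1 (carry in) = 3 → bit 1, carry out 1
  col 4: 0 + 1 + 1 (carry in) = 2 → bit 0, carry out 1
  col 5: 1 + 0 + 1 (carry in) = 2 → bit 0, carry out 1
  col 6: 1 + 0 + 1 (carry in) = 2 → bit 0, carry out 1
  col 7: 1 + 0 + 1 (carry in) = 2 → bit 0, carry out 1
  col 8: 1 + 1 + 1 (carry in) = 3 → bit 1, carry out 1
  col 9: 1 + 0 + 1 (carry in) = 2 → bit 0, carry out 1
  col 10: 0 + 0 + 1 (carry in) = 1 → bit 1, carry out 0
Reading bits MSB→LSB: 10100001011
Strip leading zeros: 10100001011
= 10100001011


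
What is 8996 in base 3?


Divide by 3 repeatedly:
8996 ÷ 3 = 2998 remainder 2
2998 ÷ 3 = 999 remainder 1
999 ÷ 3 = 333 remainder 0
333 ÷ 3 = 111 remainder 0
111 ÷ 3 = 37 remainder 0
37 ÷ 3 = 12 remainder 1
12 ÷ 3 = 4 remainder 0
4 ÷ 3 = 1 remainder 1
1 ÷ 3 = 0 remainder 1
Reading remainders bottom-up:
= 110100012


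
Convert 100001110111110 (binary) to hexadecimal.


Group into 4-bit nibbles: 0100001110111110
  0100 = 4
  0011 = 3
  1011 = B
  1110 = E
= 0x43BE


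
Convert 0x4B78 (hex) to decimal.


Positional values:
Position 0: 8 × 16^0 = 8 × 1 = 8
Position 1: 7 × 16^1 = 7 × 16 = 112
Position 2: B × 16^2 = 11 × 256 = 2816
Position 3: 4 × 16^3 = 4 × 4096 = 16384
Sum = 8 + 112 + 2816 + 16384
= 19320


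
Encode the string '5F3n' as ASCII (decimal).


String: '5F3n'  (4 characters)
Per-character ASCII lookup:
  '5': digits start at 48: '5' = 48 + 5 = 53
  'F': uppercase starts at 65: 'F' = 65 + 5 = 70
  '3': digits start at 48: '3' = 48 + 3 = 51
  'n': lowercase starts at 97: 'n' = 97 + 13 = 110
= 53 70 51 110


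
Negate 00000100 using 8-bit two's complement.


Original: 00000100
Step 1 - Invert all bits: 11111011
Step 2 - Add 1: 11111011 + 1
= 11111100 (represents -4)


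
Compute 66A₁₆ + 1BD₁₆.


Align and add column by column (LSB to MSB, each column mod 16 with carry):
  066A
+ 01BD
  ----
  col 0: A(10) + D(13) + 0 (carry in) = 23 → 7(7), carry out 1
  col 1: 6(6) + B(11) + 1 (carry in) = 18 → 2(2), carry out 1
  col 2: 6(6) + 1(1) + 1 (carry in) = 8 → 8(8), carry out 0
  col 3: 0(0) + 0(0) + 0 (carry in) = 0 → 0(0), carry out 0
Reading digits MSB→LSB: 0827
Strip leading zeros: 827
= 0x827


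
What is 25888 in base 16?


Divide by 16 repeatedly:
25888 ÷ 16 = 1618 remainder 0 (0)
1618 ÷ 16 = 101 remainder 2 (2)
101 ÷ 16 = 6 remainder 5 (5)
6 ÷ 16 = 0 remainder 6 (6)
Reading remainders bottom-up:
= 0x6520


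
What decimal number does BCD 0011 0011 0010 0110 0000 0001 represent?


Each 4-bit group → digit:
  0011 → 3
  0011 → 3
  0010 → 2
  0110 → 6
  0000 → 0
  0001 → 1
= 332601


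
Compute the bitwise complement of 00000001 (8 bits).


Original: 00000001
Invert all bits:
  bit 0: 0 → 1
  bit 1: 0 → 1
  bit 2: 0 → 1
  bit 3: 0 → 1
  bit 4: 0 → 1
  bit 5: 0 → 1
  bit 6: 0 → 1
  bit 7: 1 → 0
= 11111110


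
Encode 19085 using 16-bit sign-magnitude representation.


Sign bit: 0 (positive)
Magnitude: 19085 = 100101010001101
= 0100101010001101


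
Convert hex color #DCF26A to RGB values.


Hex: #DCF26A
R = DC₁₆ = 220
G = F2₁₆ = 242
B = 6A₁₆ = 106
= RGB(220, 242, 106)


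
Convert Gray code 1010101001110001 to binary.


Gray code: 1010101001110001
MSB stays the same: 1
Each subsequent bit = prev_binary XOR current_gray:
  B[1] = 1 XOR 0 = 1
  B[2] = 1 XOR 1 = 0
  B[3] = 0 XOR 0 = 0
  B[4] = 0 XOR 1 = 1
  B[5] = 1 XOR 0 = 1
  B[6] = 1 XOR 1 = 0
  B[7] = 0 XOR 0 = 0
  B[8] = 0 XOR 0 = 0
  B[9] = 0 XOR 1 = 1
  B[10] = 1 XOR 1 = 0
  B[11] = 0 XOR 1 = 1
  B[12] = 1 XOR 0 = 1
  B[13] = 1 XOR 0 = 1
  B[14] = 1 XOR 0 = 1
  B[15] = 1 XOR 1 = 0
= 1100110001011110 (52318 decimal)


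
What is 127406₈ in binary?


Each octal digit → 3 binary bits:
  1 = 001
  2 = 010
  7 = 111
  4 = 100
  0 = 000
  6 = 110
Concatenate: 001 010 111 100 000 110
= 001010111100000110


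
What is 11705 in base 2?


Divide by 2 repeatedly:
11705 ÷ 2 = 5852 remainder 1
5852 ÷ 2 = 2926 remainder 0
2926 ÷ 2 = 1463 remainder 0
1463 ÷ 2 = 731 remainder 1
731 ÷ 2 = 365 remainder 1
365 ÷ 2 = 182 remainder 1
182 ÷ 2 = 91 remainder 0
91 ÷ 2 = 45 remainder 1
45 ÷ 2 = 22 remainder 1
22 ÷ 2 = 11 remainder 0
11 ÷ 2 = 5 remainder 1
5 ÷ 2 = 2 remainder 1
2 ÷ 2 = 1 remainder 0
1 ÷ 2 = 0 remainder 1
Reading remainders bottom-up:
= 10110110111001


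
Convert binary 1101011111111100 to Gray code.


Binary: 1101011111111100
Gray code: G = B XOR (B >> 1)
B >> 1 = 0110101111111110
1101011111111100 XOR 0110101111111110:
  1 XOR 0 = 1
  1 XOR 1 = 0
  0 XOR 1 = 1
  1 XOR 0 = 1
  0 XOR 1 = 1
  1 XOR 0 = 1
  1 XOR 1 = 0
  1 XOR 1 = 0
  1 XOR 1 = 0
  1 XOR 1 = 0
  1 XOR 1 = 0
  1 XOR 1 = 0
  1 XOR 1 = 0
  1 XOR 1 = 0
  0 XOR 1 = 1
  0 XOR 0 = 0
= 1011110000000010


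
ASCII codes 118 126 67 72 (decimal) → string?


Codes (decimal): 118 126 67 72
Per-code ASCII lookup:
  118  (range 97-122: lowercase, 118 - 97 = 21) → 'v'
  126  (special character) → '~'
  67  (range 65-90: uppercase, 67 - 65 = 2) → 'C'
  72  (range 65-90: uppercase, 72 - 65 = 7) → 'H'
= 'v~CH'


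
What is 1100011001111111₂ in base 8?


Group into 3-bit groups: 001100011001111111
  001 = 1
  100 = 4
  011 = 3
  001 = 1
  111 = 7
  111 = 7
= 0o143177


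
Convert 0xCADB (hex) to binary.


Each hex digit → 4 binary bits:
  C = 1100
  A = 1010
  D = 1101
  B = 1011
Concatenate: 1100 1010 1101 1011
= 1100101011011011


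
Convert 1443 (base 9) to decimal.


Positional values (base 9):
  3 × 9^0 = 3 × 1 = 3
  4 × 9^1 = 4 × 9 = 36
  4 × 9^2 = 4 × 81 = 324
  1 × 9^3 = 1 × 729 = 729
Sum = 3 + 36 + 324 + 729
= 1092


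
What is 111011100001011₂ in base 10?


Positional values:
Bit 0: 1 × 2^0 = 1
Bit 1: 1 × 2^1 = 2
Bit 3: 1 × 2^3 = 8
Bit 8: 1 × 2^8 = 256
Bit 9: 1 × 2^9 = 512
Bit 10: 1 × 2^10 = 1024
Bit 12: 1 × 2^12 = 4096
Bit 13: 1 × 2^13 = 8192
Bit 14: 1 × 2^14 = 16384
Sum = 1 + 2 + 8 + 256 + 512 + 1024 + 4096 + 8192 + 16384
= 30475


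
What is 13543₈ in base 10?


Positional values:
Position 0: 3 × 8^0 = 3
Position 1: 4 × 8^1 = 32
Position 2: 5 × 8^2 = 320
Position 3: 3 × 8^3 = 1536
Position 4: 1 × 8^4 = 4096
Sum = 3 + 32 + 320 + 1536 + 4096
= 5987


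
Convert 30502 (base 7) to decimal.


Positional values (base 7):
  2 × 7^0 = 2 × 1 = 2
  0 × 7^1 = 0 × 7 = 0
  5 × 7^2 = 5 × 49 = 245
  0 × 7^3 = 0 × 343 = 0
  3 × 7^4 = 3 × 2401 = 7203
Sum = 2 + 0 + 245 + 0 + 7203
= 7450


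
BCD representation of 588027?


Each digit → 4-bit binary:
  5 → 0101
  8 → 1000
  8 → 1000
  0 → 0000
  2 → 0010
  7 → 0111
= 0101 1000 1000 0000 0010 0111


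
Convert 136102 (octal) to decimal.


Positional values:
Position 0: 2 × 8^0 = 2
Position 1: 0 × 8^1 = 0
Position 2: 1 × 8^2 = 64
Position 3: 6 × 8^3 = 3072
Position 4: 3 × 8^4 = 12288
Position 5: 1 × 8^5 = 32768
Sum = 2 + 0 + 64 + 3072 + 12288 + 32768
= 48194


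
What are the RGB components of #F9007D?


Hex: #F9007D
R = F9₁₆ = 249
G = 00₁₆ = 0
B = 7D₁₆ = 125
= RGB(249, 0, 125)


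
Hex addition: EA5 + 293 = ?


Align and add column by column (LSB to MSB, each column mod 16 with carry):
  0EA5
+ 0293
  ----
  col 0: 5(5) + 3(3) + 0 (carry in) = 8 → 8(8), carry out 0
  col 1: A(10) + 9(9) + 0 (carry in) = 19 → 3(3), carry out 1
  col 2: E(14) + 2(2) + 1 (carry in) = 17 → 1(1), carry out 1
  col 3: 0(0) + 0(0) + 1 (carry in) = 1 → 1(1), carry out 0
Reading digits MSB→LSB: 1138
Strip leading zeros: 1138
= 0x1138


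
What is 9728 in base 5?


Divide by 5 repeatedly:
9728 ÷ 5 = 1945 remainder 3
1945 ÷ 5 = 389 remainder 0
389 ÷ 5 = 77 remainder 4
77 ÷ 5 = 15 remainder 2
15 ÷ 5 = 3 remainder 0
3 ÷ 5 = 0 remainder 3
Reading remainders bottom-up:
= 302403


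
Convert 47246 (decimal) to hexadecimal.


Divide by 16 repeatedly:
47246 ÷ 16 = 2952 remainder 14 (E)
2952 ÷ 16 = 184 remainder 8 (8)
184 ÷ 16 = 11 remainder 8 (8)
11 ÷ 16 = 0 remainder 11 (B)
Reading remainders bottom-up:
= 0xB88E


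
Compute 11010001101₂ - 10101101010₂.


Align and subtract column by column (LSB to MSB, borrowing when needed):
  11010001101
- 10101101010
  -----------
  col 0: (1 - 0 borrow-in) - 0 → 1 - 0 = 1, borrow out 0
  col 1: (0 - 0 borrow-in) - 1 → borrow from next column: (0+2) - 1 = 1, borrow out 1
  col 2: (1 - 1 borrow-in) - 0 → 0 - 0 = 0, borrow out 0
  col 3: (1 - 0 borrow-in) - 1 → 1 - 1 = 0, borrow out 0
  col 4: (0 - 0 borrow-in) - 0 → 0 - 0 = 0, borrow out 0
  col 5: (0 - 0 borrow-in) - 1 → borrow from next column: (0+2) - 1 = 1, borrow out 1
  col 6: (0 - 1 borrow-in) - 1 → borrow from next column: (-1+2) - 1 = 0, borrow out 1
  col 7: (1 - 1 borrow-in) - 0 → 0 - 0 = 0, borrow out 0
  col 8: (0 - 0 borrow-in) - 1 → borrow from next column: (0+2) - 1 = 1, borrow out 1
  col 9: (1 - 1 borrow-in) - 0 → 0 - 0 = 0, borrow out 0
  col 10: (1 - 0 borrow-in) - 1 → 1 - 1 = 0, borrow out 0
Reading bits MSB→LSB: 00100100011
Strip leading zeros: 100100011
= 100100011


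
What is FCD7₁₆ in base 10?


Positional values:
Position 0: 7 × 16^0 = 7 × 1 = 7
Position 1: D × 16^1 = 13 × 16 = 208
Position 2: C × 16^2 = 12 × 256 = 3072
Position 3: F × 16^3 = 15 × 4096 = 61440
Sum = 7 + 208 + 3072 + 61440
= 64727


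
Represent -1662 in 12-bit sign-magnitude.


Sign bit: 1 (negative)
Magnitude: 1662 = 11001111110
= 111001111110


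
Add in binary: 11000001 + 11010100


Align and add column by column (LSB to MSB, carry propagating):
  011000001
+ 011010100
  ---------
  col 0: 1 + 0 + 0 (carry in) = 1 → bit 1, carry out 0
  col 1: 0 + 0 + 0 (carry in) = 0 → bit 0, carry out 0
  col 2: 0 + 1 + 0 (carry in) = 1 → bit 1, carry out 0
  col 3: 0 + 0 + 0 (carry in) = 0 → bit 0, carry out 0
  col 4: 0 + 1 + 0 (carry in) = 1 → bit 1, carry out 0
  col 5: 0 + 0 + 0 (carry in) = 0 → bit 0, carry out 0
  col 6: 1 + 1 + 0 (carry in) = 2 → bit 0, carry out 1
  col 7: 1 + 1 + 1 (carry in) = 3 → bit 1, carry out 1
  col 8: 0 + 0 + 1 (carry in) = 1 → bit 1, carry out 0
Reading bits MSB→LSB: 110010101
Strip leading zeros: 110010101
= 110010101


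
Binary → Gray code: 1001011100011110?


Binary: 1001011100011110
Gray code: G = B XOR (B >> 1)
B >> 1 = 0100101110001111
1001011100011110 XOR 0100101110001111:
  1 XOR 0 = 1
  0 XOR 1 = 1
  0 XOR 0 = 0
  1 XOR 0 = 1
  0 XOR 1 = 1
  1 XOR 0 = 1
  1 XOR 1 = 0
  1 XOR 1 = 0
  0 XOR 1 = 1
  0 XOR 0 = 0
  0 XOR 0 = 0
  1 XOR 0 = 1
  1 XOR 1 = 0
  1 XOR 1 = 0
  1 XOR 1 = 0
  0 XOR 1 = 1
= 1101110010010001


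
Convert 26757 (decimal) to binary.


Divide by 2 repeatedly:
26757 ÷ 2 = 13378 remainder 1
13378 ÷ 2 = 6689 remainder 0
6689 ÷ 2 = 3344 remainder 1
3344 ÷ 2 = 1672 remainder 0
1672 ÷ 2 = 836 remainder 0
836 ÷ 2 = 418 remainder 0
418 ÷ 2 = 209 remainder 0
209 ÷ 2 = 104 remainder 1
104 ÷ 2 = 52 remainder 0
52 ÷ 2 = 26 remainder 0
26 ÷ 2 = 13 remainder 0
13 ÷ 2 = 6 remainder 1
6 ÷ 2 = 3 remainder 0
3 ÷ 2 = 1 remainder 1
1 ÷ 2 = 0 remainder 1
Reading remainders bottom-up:
= 110100010000101


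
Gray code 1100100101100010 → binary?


Gray code: 1100100101100010
MSB stays the same: 1
Each subsequent bit = prev_binary XOR current_gray:
  B[1] = 1 XOR 1 = 0
  B[2] = 0 XOR 0 = 0
  B[3] = 0 XOR 0 = 0
  B[4] = 0 XOR 1 = 1
  B[5] = 1 XOR 0 = 1
  B[6] = 1 XOR 0 = 1
  B[7] = 1 XOR 1 = 0
  B[8] = 0 XOR 0 = 0
  B[9] = 0 XOR 1 = 1
  B[10] = 1 XOR 1 = 0
  B[11] = 0 XOR 0 = 0
  B[12] = 0 XOR 0 = 0
  B[13] = 0 XOR 0 = 0
  B[14] = 0 XOR 1 = 1
  B[15] = 1 XOR 0 = 1
= 1000111001000011 (36419 decimal)


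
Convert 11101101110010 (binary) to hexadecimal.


Group into 4-bit nibbles: 0011101101110010
  0011 = 3
  1011 = B
  0111 = 7
  0010 = 2
= 0x3B72


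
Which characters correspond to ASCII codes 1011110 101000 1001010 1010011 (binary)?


Codes (binary): 1011110 101000 1001010 1010011
Per-code ASCII lookup:
  1011110 = 94  (special character) → '^'
  101000 = 40  (special character) → '('
  1001010 = 74  (range 65-90: uppercase, 74 - 65 = 9) → 'J'
  1010011 = 83  (range 65-90: uppercase, 83 - 65 = 18) → 'S'
= '^(JS'


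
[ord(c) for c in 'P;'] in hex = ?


String: 'P;'  (2 characters)
Per-character ASCII lookup:
  'P': uppercase starts at 65: 'P' = 65 + 15 = 80 → 0x50
  ';': special character: ';' = 59 → 0x3B
= 0x50 0x3B


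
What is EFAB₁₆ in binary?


Each hex digit → 4 binary bits:
  E = 1110
  F = 1111
  A = 1010
  B = 1011
Concatenate: 1110 1111 1010 1011
= 1110111110101011


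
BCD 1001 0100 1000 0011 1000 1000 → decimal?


Each 4-bit group → digit:
  1001 → 9
  0100 → 4
  1000 → 8
  0011 → 3
  1000 → 8
  1000 → 8
= 948388


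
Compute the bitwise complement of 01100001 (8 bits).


Original: 01100001
Invert all bits:
  bit 0: 0 → 1
  bit 1: 1 → 0
  bit 2: 1 → 0
  bit 3: 0 → 1
  bit 4: 0 → 1
  bit 5: 0 → 1
  bit 6: 0 → 1
  bit 7: 1 → 0
= 10011110


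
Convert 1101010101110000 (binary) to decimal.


Positional values:
Bit 4: 1 × 2^4 = 16
Bit 5: 1 × 2^5 = 32
Bit 6: 1 × 2^6 = 64
Bit 8: 1 × 2^8 = 256
Bit 10: 1 × 2^10 = 1024
Bit 12: 1 × 2^12 = 4096
Bit 14: 1 × 2^14 = 16384
Bit 15: 1 × 2^15 = 32768
Sum = 16 + 32 + 64 + 256 + 1024 + 4096 + 16384 + 32768
= 54640


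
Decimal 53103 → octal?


Divide by 8 repeatedly:
53103 ÷ 8 = 6637 remainder 7
6637 ÷ 8 = 829 remainder 5
829 ÷ 8 = 103 remainder 5
103 ÷ 8 = 12 remainder 7
12 ÷ 8 = 1 remainder 4
1 ÷ 8 = 0 remainder 1
Reading remainders bottom-up:
= 0o147557


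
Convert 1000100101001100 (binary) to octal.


Group into 3-bit groups: 001000100101001100
  001 = 1
  000 = 0
  100 = 4
  101 = 5
  001 = 1
  100 = 4
= 0o104514


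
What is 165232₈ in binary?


Each octal digit → 3 binary bits:
  1 = 001
  6 = 110
  5 = 101
  2 = 010
  3 = 011
  2 = 010
Concatenate: 001 110 101 010 011 010
= 001110101010011010


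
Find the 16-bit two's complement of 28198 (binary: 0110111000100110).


Original: 0110111000100110
Step 1 - Invert all bits: 1001000111011001
Step 2 - Add 1: 1001000111011001 + 1
= 1001000111011010 (represents -28198)


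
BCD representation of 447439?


Each digit → 4-bit binary:
  4 → 0100
  4 → 0100
  7 → 0111
  4 → 0100
  3 → 0011
  9 → 1001
= 0100 0100 0111 0100 0011 1001


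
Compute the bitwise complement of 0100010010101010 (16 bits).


Original: 0100010010101010
Invert all bits:
  bit 0: 0 → 1
  bit 1: 1 → 0
  bit 2: 0 → 1
  bit 3: 0 → 1
  bit 4: 0 → 1
  bit 5: 1 → 0
  bit 6: 0 → 1
  bit 7: 0 → 1
  bit 8: 1 → 0
  bit 9: 0 → 1
  bit 10: 1 → 0
  bit 11: 0 → 1
  bit 12: 1 → 0
  bit 13: 0 → 1
  bit 14: 1 → 0
  bit 15: 0 → 1
= 1011101101010101


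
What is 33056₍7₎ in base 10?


Positional values (base 7):
  6 × 7^0 = 6 × 1 = 6
  5 × 7^1 = 5 × 7 = 35
  0 × 7^2 = 0 × 49 = 0
  3 × 7^3 = 3 × 343 = 1029
  3 × 7^4 = 3 × 2401 = 7203
Sum = 6 + 35 + 0 + 1029 + 7203
= 8273


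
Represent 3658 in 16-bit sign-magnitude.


Sign bit: 0 (positive)
Magnitude: 3658 = 000111001001010
= 0000111001001010


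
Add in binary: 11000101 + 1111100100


Align and add column by column (LSB to MSB, carry propagating):
  00011000101
+ 01111100100
  -----------
  col 0: 1 + 0 + 0 (carry in) = 1 → bit 1, carry out 0
  col 1: 0 + 0 + 0 (carry in) = 0 → bit 0, carry out 0
  col 2: 1 + 1 + 0 (carry in) = 2 → bit 0, carry out 1
  col 3: 0 + 0 + 1 (carry in) = 1 → bit 1, carry out 0
  col 4: 0 + 0 + 0 (carry in) = 0 → bit 0, carry out 0
  col 5: 0 + 1 + 0 (carry in) = 1 → bit 1, carry out 0
  col 6: 1 + 1 + 0 (carry in) = 2 → bit 0, carry out 1
  col 7: 1 + 1 + 1 (carry in) = 3 → bit 1, carry out 1
  col 8: 0 + 1 + 1 (carry in) = 2 → bit 0, carry out 1
  col 9: 0 + 1 + 1 (carry in) = 2 → bit 0, carry out 1
  col 10: 0 + 0 + 1 (carry in) = 1 → bit 1, carry out 0
Reading bits MSB→LSB: 10010101001
Strip leading zeros: 10010101001
= 10010101001


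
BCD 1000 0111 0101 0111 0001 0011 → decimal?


Each 4-bit group → digit:
  1000 → 8
  0111 → 7
  0101 → 5
  0111 → 7
  0001 → 1
  0011 → 3
= 875713


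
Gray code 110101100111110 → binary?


Gray code: 110101100111110
MSB stays the same: 1
Each subsequent bit = prev_binary XOR current_gray:
  B[1] = 1 XOR 1 = 0
  B[2] = 0 XOR 0 = 0
  B[3] = 0 XOR 1 = 1
  B[4] = 1 XOR 0 = 1
  B[5] = 1 XOR 1 = 0
  B[6] = 0 XOR 1 = 1
  B[7] = 1 XOR 0 = 1
  B[8] = 1 XOR 0 = 1
  B[9] = 1 XOR 1 = 0
  B[10] = 0 XOR 1 = 1
  B[11] = 1 XOR 1 = 0
  B[12] = 0 XOR 1 = 1
  B[13] = 1 XOR 1 = 0
  B[14] = 0 XOR 0 = 0
= 100110111010100 (19924 decimal)


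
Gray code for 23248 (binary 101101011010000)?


Binary: 101101011010000
Gray code: G = B XOR (B >> 1)
B >> 1 = 010110101101000
101101011010000 XOR 010110101101000:
  1 XOR 0 = 1
  0 XOR 1 = 1
  1 XOR 0 = 1
  1 XOR 1 = 0
  0 XOR 1 = 1
  1 XOR 0 = 1
  0 XOR 1 = 1
  1 XOR 0 = 1
  1 XOR 1 = 0
  0 XOR 1 = 1
  1 XOR 0 = 1
  0 XOR 1 = 1
  0 XOR 0 = 0
  0 XOR 0 = 0
  0 XOR 0 = 0
= 111011110111000


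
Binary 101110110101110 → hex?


Group into 4-bit nibbles: 0101110110101110
  0101 = 5
  1101 = D
  1010 = A
  1110 = E
= 0x5DAE


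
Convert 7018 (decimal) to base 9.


Divide by 9 repeatedly:
7018 ÷ 9 = 779 remainder 7
779 ÷ 9 = 86 remainder 5
86 ÷ 9 = 9 remainder 5
9 ÷ 9 = 1 remainder 0
1 ÷ 9 = 0 remainder 1
Reading remainders bottom-up:
= 10557


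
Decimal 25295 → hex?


Divide by 16 repeatedly:
25295 ÷ 16 = 1580 remainder 15 (F)
1580 ÷ 16 = 98 remainder 12 (C)
98 ÷ 16 = 6 remainder 2 (2)
6 ÷ 16 = 0 remainder 6 (6)
Reading remainders bottom-up:
= 0x62CF


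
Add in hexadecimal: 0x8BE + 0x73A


Align and add column by column (LSB to MSB, each column mod 16 with carry):
  08BE
+ 073A
  ----
  col 0: E(14) + A(10) + 0 (carry in) = 24 → 8(8), carry out 1
  col 1: B(11) + 3(3) + 1 (carry in) = 15 → F(15), carry out 0
  col 2: 8(8) + 7(7) + 0 (carry in) = 15 → F(15), carry out 0
  col 3: 0(0) + 0(0) + 0 (carry in) = 0 → 0(0), carry out 0
Reading digits MSB→LSB: 0FF8
Strip leading zeros: FF8
= 0xFF8


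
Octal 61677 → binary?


Each octal digit → 3 binary bits:
  6 = 110
  1 = 001
  6 = 110
  7 = 111
  7 = 111
Concatenate: 110 001 110 111 111
= 110001110111111


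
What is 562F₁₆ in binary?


Each hex digit → 4 binary bits:
  5 = 0101
  6 = 0110
  2 = 0010
  F = 1111
Concatenate: 0101 0110 0010 1111
= 0101011000101111


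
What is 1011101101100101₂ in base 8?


Group into 3-bit groups: 001011101101100101
  001 = 1
  011 = 3
  101 = 5
  101 = 5
  100 = 4
  101 = 5
= 0o135545


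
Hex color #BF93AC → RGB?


Hex: #BF93AC
R = BF₁₆ = 191
G = 93₁₆ = 147
B = AC₁₆ = 172
= RGB(191, 147, 172)


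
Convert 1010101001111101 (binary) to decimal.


Positional values:
Bit 0: 1 × 2^0 = 1
Bit 2: 1 × 2^2 = 4
Bit 3: 1 × 2^3 = 8
Bit 4: 1 × 2^4 = 16
Bit 5: 1 × 2^5 = 32
Bit 6: 1 × 2^6 = 64
Bit 9: 1 × 2^9 = 512
Bit 11: 1 × 2^11 = 2048
Bit 13: 1 × 2^13 = 8192
Bit 15: 1 × 2^15 = 32768
Sum = 1 + 4 + 8 + 16 + 32 + 64 + 512 + 2048 + 8192 + 32768
= 43645


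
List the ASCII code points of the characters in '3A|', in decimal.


String: '3A|'  (3 characters)
Per-character ASCII lookup:
  '3': digits start at 48: '3' = 48 + 3 = 51
  'A': uppercase starts at 65: 'A' = 65 + 0 = 65
  '|': special character: '|' = 124
= 51 65 124


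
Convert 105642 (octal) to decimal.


Positional values:
Position 0: 2 × 8^0 = 2
Position 1: 4 × 8^1 = 32
Position 2: 6 × 8^2 = 384
Position 3: 5 × 8^3 = 2560
Position 4: 0 × 8^4 = 0
Position 5: 1 × 8^5 = 32768
Sum = 2 + 32 + 384 + 2560 + 0 + 32768
= 35746


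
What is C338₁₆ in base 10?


Positional values:
Position 0: 8 × 16^0 = 8 × 1 = 8
Position 1: 3 × 16^1 = 3 × 16 = 48
Position 2: 3 × 16^2 = 3 × 256 = 768
Position 3: C × 16^3 = 12 × 4096 = 49152
Sum = 8 + 48 + 768 + 49152
= 49976


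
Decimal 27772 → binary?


Divide by 2 repeatedly:
27772 ÷ 2 = 13886 remainder 0
13886 ÷ 2 = 6943 remainder 0
6943 ÷ 2 = 3471 remainder 1
3471 ÷ 2 = 1735 remainder 1
1735 ÷ 2 = 867 remainder 1
867 ÷ 2 = 433 remainder 1
433 ÷ 2 = 216 remainder 1
216 ÷ 2 = 108 remainder 0
108 ÷ 2 = 54 remainder 0
54 ÷ 2 = 27 remainder 0
27 ÷ 2 = 13 remainder 1
13 ÷ 2 = 6 remainder 1
6 ÷ 2 = 3 remainder 0
3 ÷ 2 = 1 remainder 1
1 ÷ 2 = 0 remainder 1
Reading remainders bottom-up:
= 110110001111100


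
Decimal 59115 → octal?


Divide by 8 repeatedly:
59115 ÷ 8 = 7389 remainder 3
7389 ÷ 8 = 923 remainder 5
923 ÷ 8 = 115 remainder 3
115 ÷ 8 = 14 remainder 3
14 ÷ 8 = 1 remainder 6
1 ÷ 8 = 0 remainder 1
Reading remainders bottom-up:
= 0o163353


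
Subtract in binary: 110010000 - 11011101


Align and subtract column by column (LSB to MSB, borrowing when needed):
  110010000
- 011011101
  ---------
  col 0: (0 - 0 borrow-in) - 1 → borrow from next column: (0+2) - 1 = 1, borrow out 1
  col 1: (0 - 1 borrow-in) - 0 → borrow from next column: (-1+2) - 0 = 1, borrow out 1
  col 2: (0 - 1 borrow-in) - 1 → borrow from next column: (-1+2) - 1 = 0, borrow out 1
  col 3: (0 - 1 borrow-in) - 1 → borrow from next column: (-1+2) - 1 = 0, borrow out 1
  col 4: (1 - 1 borrow-in) - 1 → borrow from next column: (0+2) - 1 = 1, borrow out 1
  col 5: (0 - 1 borrow-in) - 0 → borrow from next column: (-1+2) - 0 = 1, borrow out 1
  col 6: (0 - 1 borrow-in) - 1 → borrow from next column: (-1+2) - 1 = 0, borrow out 1
  col 7: (1 - 1 borrow-in) - 1 → borrow from next column: (0+2) - 1 = 1, borrow out 1
  col 8: (1 - 1 borrow-in) - 0 → 0 - 0 = 0, borrow out 0
Reading bits MSB→LSB: 010110011
Strip leading zeros: 10110011
= 10110011


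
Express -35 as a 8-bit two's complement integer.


Original: 00100011
Step 1 - Invert all bits: 11011100
Step 2 - Add 1: 11011100 + 1
= 11011101 (represents -35)


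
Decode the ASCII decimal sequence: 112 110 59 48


Codes (decimal): 112 110 59 48
Per-code ASCII lookup:
  112  (range 97-122: lowercase, 112 - 97 = 15) → 'p'
  110  (range 97-122: lowercase, 110 - 97 = 13) → 'n'
  59  (special character) → ';'
  48  (range 48-57: digits, 48 - 48 = 0) → '0'
= 'pn;0'


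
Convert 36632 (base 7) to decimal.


Positional values (base 7):
  2 × 7^0 = 2 × 1 = 2
  3 × 7^1 = 3 × 7 = 21
  6 × 7^2 = 6 × 49 = 294
  6 × 7^3 = 6 × 343 = 2058
  3 × 7^4 = 3 × 2401 = 7203
Sum = 2 + 21 + 294 + 2058 + 7203
= 9578


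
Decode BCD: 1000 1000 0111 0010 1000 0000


Each 4-bit group → digit:
  1000 → 8
  1000 → 8
  0111 → 7
  0010 → 2
  1000 → 8
  0000 → 0
= 887280


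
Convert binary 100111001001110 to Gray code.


Binary: 100111001001110
Gray code: G = B XOR (B >> 1)
B >> 1 = 010011100100111
100111001001110 XOR 010011100100111:
  1 XOR 0 = 1
  0 XOR 1 = 1
  0 XOR 0 = 0
  1 XOR 0 = 1
  1 XOR 1 = 0
  1 XOR 1 = 0
  0 XOR 1 = 1
  0 XOR 0 = 0
  1 XOR 0 = 1
  0 XOR 1 = 1
  0 XOR 0 = 0
  1 XOR 0 = 1
  1 XOR 1 = 0
  1 XOR 1 = 0
  0 XOR 1 = 1
= 110100101101001


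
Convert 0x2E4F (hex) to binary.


Each hex digit → 4 binary bits:
  2 = 0010
  E = 1110
  4 = 0100
  F = 1111
Concatenate: 0010 1110 0100 1111
= 0010111001001111


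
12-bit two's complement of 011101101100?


Original: 011101101100
Step 1 - Invert all bits: 100010010011
Step 2 - Add 1: 100010010011 + 1
= 100010010100 (represents -1900)


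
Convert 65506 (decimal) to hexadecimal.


Divide by 16 repeatedly:
65506 ÷ 16 = 4094 remainder 2 (2)
4094 ÷ 16 = 255 remainder 14 (E)
255 ÷ 16 = 15 remainder 15 (F)
15 ÷ 16 = 0 remainder 15 (F)
Reading remainders bottom-up:
= 0xFFE2


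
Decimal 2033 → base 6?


Divide by 6 repeatedly:
2033 ÷ 6 = 338 remainder 5
338 ÷ 6 = 56 remainder 2
56 ÷ 6 = 9 remainder 2
9 ÷ 6 = 1 remainder 3
1 ÷ 6 = 0 remainder 1
Reading remainders bottom-up:
= 13225


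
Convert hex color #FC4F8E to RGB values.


Hex: #FC4F8E
R = FC₁₆ = 252
G = 4F₁₆ = 79
B = 8E₁₆ = 142
= RGB(252, 79, 142)


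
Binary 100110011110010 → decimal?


Positional values:
Bit 1: 1 × 2^1 = 2
Bit 4: 1 × 2^4 = 16
Bit 5: 1 × 2^5 = 32
Bit 6: 1 × 2^6 = 64
Bit 7: 1 × 2^7 = 128
Bit 10: 1 × 2^10 = 1024
Bit 11: 1 × 2^11 = 2048
Bit 14: 1 × 2^14 = 16384
Sum = 2 + 16 + 32 + 64 + 128 + 1024 + 2048 + 16384
= 19698


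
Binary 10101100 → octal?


Group into 3-bit groups: 010101100
  010 = 2
  101 = 5
  100 = 4
= 0o254


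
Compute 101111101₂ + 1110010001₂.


Align and add column by column (LSB to MSB, carry propagating):
  00101111101
+ 01110010001
  -----------
  col 0: 1 + 1 + 0 (carry in) = 2 → bit 0, carry out 1
  col 1: 0 + 0 + 1 (carry in) = 1 → bit 1, carry out 0
  col 2: 1 + 0 + 0 (carry in) = 1 → bit 1, carry out 0
  col 3: 1 + 0 + 0 (carry in) = 1 → bit 1, carry out 0
  col 4: 1 + 1 + 0 (carry in) = 2 → bit 0, carry out 1
  col 5: 1 + 0 + 1 (carry in) = 2 → bit 0, carry out 1
  col 6: 1 + 0 + 1 (carry in) = 2 → bit 0, carry out 1
  col 7: 0 + 1 + 1 (carry in) = 2 → bit 0, carry out 1
  col 8: 1 + 1 + 1 (carry in) = 3 → bit 1, carry out 1
  col 9: 0 + 1 + 1 (carry in) = 2 → bit 0, carry out 1
  col 10: 0 + 0 + 1 (carry in) = 1 → bit 1, carry out 0
Reading bits MSB→LSB: 10100001110
Strip leading zeros: 10100001110
= 10100001110


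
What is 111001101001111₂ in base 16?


Group into 4-bit nibbles: 0111001101001111
  0111 = 7
  0011 = 3
  0100 = 4
  1111 = F
= 0x734F


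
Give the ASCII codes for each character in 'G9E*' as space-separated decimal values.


String: 'G9E*'  (4 characters)
Per-character ASCII lookup:
  'G': uppercase starts at 65: 'G' = 65 + 6 = 71
  '9': digits start at 48: '9' = 48 + 9 = 57
  'E': uppercase starts at 65: 'E' = 65 + 4 = 69
  '*': special character: '*' = 42
= 71 57 69 42


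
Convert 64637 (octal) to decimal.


Positional values:
Position 0: 7 × 8^0 = 7
Position 1: 3 × 8^1 = 24
Position 2: 6 × 8^2 = 384
Position 3: 4 × 8^3 = 2048
Position 4: 6 × 8^4 = 24576
Sum = 7 + 24 + 384 + 2048 + 24576
= 27039


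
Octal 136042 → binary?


Each octal digit → 3 binary bits:
  1 = 001
  3 = 011
  6 = 110
  0 = 000
  4 = 100
  2 = 010
Concatenate: 001 011 110 000 100 010
= 001011110000100010


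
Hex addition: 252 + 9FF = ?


Align and add column by column (LSB to MSB, each column mod 16 with carry):
  0252
+ 09FF
  ----
  col 0: 2(2) + F(15) + 0 (carry in) = 17 → 1(1), carry out 1
  col 1: 5(5) + F(15) + 1 (carry in) = 21 → 5(5), carry out 1
  col 2: 2(2) + 9(9) + 1 (carry in) = 12 → C(12), carry out 0
  col 3: 0(0) + 0(0) + 0 (carry in) = 0 → 0(0), carry out 0
Reading digits MSB→LSB: 0C51
Strip leading zeros: C51
= 0xC51


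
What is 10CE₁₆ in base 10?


Positional values:
Position 0: E × 16^0 = 14 × 1 = 14
Position 1: C × 16^1 = 12 × 16 = 192
Position 2: 0 × 16^2 = 0 × 256 = 0
Position 3: 1 × 16^3 = 1 × 4096 = 4096
Sum = 14 + 192 + 0 + 4096
= 4302


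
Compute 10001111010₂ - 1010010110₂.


Align and subtract column by column (LSB to MSB, borrowing when needed):
  10001111010
- 01010010110
  -----------
  col 0: (0 - 0 borrow-in) - 0 → 0 - 0 = 0, borrow out 0
  col 1: (1 - 0 borrow-in) - 1 → 1 - 1 = 0, borrow out 0
  col 2: (0 - 0 borrow-in) - 1 → borrow from next column: (0+2) - 1 = 1, borrow out 1
  col 3: (1 - 1 borrow-in) - 0 → 0 - 0 = 0, borrow out 0
  col 4: (1 - 0 borrow-in) - 1 → 1 - 1 = 0, borrow out 0
  col 5: (1 - 0 borrow-in) - 0 → 1 - 0 = 1, borrow out 0
  col 6: (1 - 0 borrow-in) - 0 → 1 - 0 = 1, borrow out 0
  col 7: (0 - 0 borrow-in) - 1 → borrow from next column: (0+2) - 1 = 1, borrow out 1
  col 8: (0 - 1 borrow-in) - 0 → borrow from next column: (-1+2) - 0 = 1, borrow out 1
  col 9: (0 - 1 borrow-in) - 1 → borrow from next column: (-1+2) - 1 = 0, borrow out 1
  col 10: (1 - 1 borrow-in) - 0 → 0 - 0 = 0, borrow out 0
Reading bits MSB→LSB: 00111100100
Strip leading zeros: 111100100
= 111100100


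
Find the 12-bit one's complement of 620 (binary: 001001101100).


Original: 001001101100
Invert all bits:
  bit 0: 0 → 1
  bit 1: 0 → 1
  bit 2: 1 → 0
  bit 3: 0 → 1
  bit 4: 0 → 1
  bit 5: 1 → 0
  bit 6: 1 → 0
  bit 7: 0 → 1
  bit 8: 1 → 0
  bit 9: 1 → 0
  bit 10: 0 → 1
  bit 11: 0 → 1
= 110110010011


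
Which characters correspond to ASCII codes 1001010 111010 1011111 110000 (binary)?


Codes (binary): 1001010 111010 1011111 110000
Per-code ASCII lookup:
  1001010 = 74  (range 65-90: uppercase, 74 - 65 = 9) → 'J'
  111010 = 58  (special character) → ':'
  1011111 = 95  (special character) → '_'
  110000 = 48  (range 48-57: digits, 48 - 48 = 0) → '0'
= 'J:_0'
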